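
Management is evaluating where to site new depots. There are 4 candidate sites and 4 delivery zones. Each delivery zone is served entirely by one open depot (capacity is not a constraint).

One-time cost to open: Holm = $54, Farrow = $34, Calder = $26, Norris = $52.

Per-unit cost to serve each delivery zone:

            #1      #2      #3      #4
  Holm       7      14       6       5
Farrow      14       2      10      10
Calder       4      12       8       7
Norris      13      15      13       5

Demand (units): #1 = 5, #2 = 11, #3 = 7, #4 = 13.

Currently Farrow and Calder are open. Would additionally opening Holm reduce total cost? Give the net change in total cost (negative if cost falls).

Current service cost with {Farrow, Calder}: 189.
Adding Holm: each delivery zone re-picks its cheapest; new service cost 149, saving 40.
Extra fixed cost: 54. Net change = 54 − 40 = 14.
(Totals: 249 → 263.)

No — net change +14 (cost rises by 14).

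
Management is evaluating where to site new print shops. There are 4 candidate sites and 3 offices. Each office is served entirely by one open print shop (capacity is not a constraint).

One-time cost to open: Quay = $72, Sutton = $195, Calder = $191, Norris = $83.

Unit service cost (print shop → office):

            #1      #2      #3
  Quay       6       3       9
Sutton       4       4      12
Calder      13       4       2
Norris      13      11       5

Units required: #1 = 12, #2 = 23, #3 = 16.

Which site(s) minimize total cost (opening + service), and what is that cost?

For any fixed open set, each office goes to its cheapest open site; total = fixed + service.
{Quay}: #1→Quay 6·12=72, #2→Quay 3·23=69, #3→Quay 9·16=144. Service 285; fixed 72; total 357.
{Quay, Norris}: #1→Quay 6·12=72, #2→Quay 3·23=69, #3→Norris 5·16=80. Service 221; fixed 155; total 376.
{Quay, Calder}: #1→Quay 6·12=72, #2→Quay 3·23=69, #3→Calder 2·16=32. Service 173; fixed 263; total 436.
{Quay, Sutton, Calder, Norris}: service 149 + fixed 541 = 690
No other subset beats 357.

Open Quay only; minimum total cost 357.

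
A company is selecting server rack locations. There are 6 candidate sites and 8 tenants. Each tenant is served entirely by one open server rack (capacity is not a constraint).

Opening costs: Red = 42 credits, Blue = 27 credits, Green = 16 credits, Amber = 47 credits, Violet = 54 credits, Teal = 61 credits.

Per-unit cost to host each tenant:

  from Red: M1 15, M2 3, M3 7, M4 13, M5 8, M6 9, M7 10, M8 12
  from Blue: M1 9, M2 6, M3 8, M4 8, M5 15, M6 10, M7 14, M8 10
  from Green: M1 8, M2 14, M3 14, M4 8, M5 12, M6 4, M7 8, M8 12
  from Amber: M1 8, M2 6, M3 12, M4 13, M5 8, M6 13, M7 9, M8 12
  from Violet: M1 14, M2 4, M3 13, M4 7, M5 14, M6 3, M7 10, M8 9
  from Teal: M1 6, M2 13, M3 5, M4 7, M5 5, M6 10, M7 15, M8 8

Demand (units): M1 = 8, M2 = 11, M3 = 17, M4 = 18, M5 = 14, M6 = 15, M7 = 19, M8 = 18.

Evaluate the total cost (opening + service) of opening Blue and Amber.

Each tenant is assigned to its cheapest site among the open ones.
{Blue, Amber}: M1→Amber 8·8=64, M2→Blue 6·11=66, M3→Blue 8·17=136, M4→Blue 8·18=144, M5→Amber 8·14=112, M6→Blue 10·15=150, M7→Amber 9·19=171, M8→Blue 10·18=180. Service 1023; fixed 74; total 1097.

Total cost: 1097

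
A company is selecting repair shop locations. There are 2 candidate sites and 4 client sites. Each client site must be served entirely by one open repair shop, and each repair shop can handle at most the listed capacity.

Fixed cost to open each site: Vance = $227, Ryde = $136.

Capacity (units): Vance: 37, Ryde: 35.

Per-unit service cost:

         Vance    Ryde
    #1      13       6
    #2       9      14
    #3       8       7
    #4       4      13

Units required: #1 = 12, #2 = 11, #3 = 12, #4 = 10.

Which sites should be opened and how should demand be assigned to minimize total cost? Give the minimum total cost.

Open {Vance, Ryde}: #1→Ryde 6·12=72, #2→Vance 9·11=99, #3→Ryde 7·12=84, #4→Vance 4·10=40.
Loads: Vance carries 21/37, Ryde carries 24/35. Service 295; fixed 363; total 658.
Next best feasible plan costs 670.

Minimum total cost: 658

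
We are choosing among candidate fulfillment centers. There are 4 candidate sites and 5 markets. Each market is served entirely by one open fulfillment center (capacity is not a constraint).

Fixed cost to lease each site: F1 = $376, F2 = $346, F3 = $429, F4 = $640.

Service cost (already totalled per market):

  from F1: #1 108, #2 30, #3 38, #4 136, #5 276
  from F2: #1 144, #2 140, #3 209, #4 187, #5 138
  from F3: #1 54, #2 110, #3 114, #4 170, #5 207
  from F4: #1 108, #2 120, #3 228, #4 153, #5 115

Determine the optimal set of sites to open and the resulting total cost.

For any fixed open set, each market goes to its cheapest open site; total = fixed + service.
{F1}: #1→F1 108, #2→F1 30, #3→F1 38, #4→F1 136, #5→F1 276. Service 588; fixed 376; total 964.
{F3}: service 655 + fixed 429 = 1084
{F2}: service 818 + fixed 346 = 1164
{F1, F2, F3, F4}: service 373 + fixed 1791 = 2164
No other subset beats 964.

Open F1 only; minimum total cost 964.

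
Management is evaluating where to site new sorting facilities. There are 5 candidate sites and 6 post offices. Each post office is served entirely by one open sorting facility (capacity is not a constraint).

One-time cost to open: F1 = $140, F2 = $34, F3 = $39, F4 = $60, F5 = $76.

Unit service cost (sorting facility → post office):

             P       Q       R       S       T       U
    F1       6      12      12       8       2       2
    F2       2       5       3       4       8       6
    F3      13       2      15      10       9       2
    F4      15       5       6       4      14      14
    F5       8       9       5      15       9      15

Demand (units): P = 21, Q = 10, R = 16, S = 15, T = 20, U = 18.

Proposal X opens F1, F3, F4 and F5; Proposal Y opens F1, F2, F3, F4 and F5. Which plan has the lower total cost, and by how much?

Proposal X: {F1, F3, F4, F5}: P→F1 6·21=126, Q→F3 2·10=20, R→F5 5·16=80, S→F4 4·15=60, T→F1 2·20=40, U→F1 2·18=36. Service 362; fixed 315; total 677.
Proposal Y: {F1, F2, F3, F4, F5}: P→F2 2·21=42, Q→F3 2·10=20, R→F2 3·16=48, S→F2 4·15=60, T→F1 2·20=40, U→F1 2·18=36. Service 246; fixed 349; total 595.
Difference: |677 − 595| = 82.

Proposal Y is cheaper by 82.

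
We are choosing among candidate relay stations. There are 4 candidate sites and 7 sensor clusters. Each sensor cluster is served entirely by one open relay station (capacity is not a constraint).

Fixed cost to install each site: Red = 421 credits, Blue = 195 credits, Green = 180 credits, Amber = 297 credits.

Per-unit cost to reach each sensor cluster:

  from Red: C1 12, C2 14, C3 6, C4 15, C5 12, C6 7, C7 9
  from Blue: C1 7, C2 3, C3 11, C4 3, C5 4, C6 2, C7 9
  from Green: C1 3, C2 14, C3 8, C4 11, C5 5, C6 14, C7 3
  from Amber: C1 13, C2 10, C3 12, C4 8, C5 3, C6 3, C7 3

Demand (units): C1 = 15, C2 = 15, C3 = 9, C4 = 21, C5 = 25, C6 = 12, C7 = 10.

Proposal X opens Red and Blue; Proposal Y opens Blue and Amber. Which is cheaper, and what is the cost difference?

Proposal Y is cheaper by 164.

Proposal X: {Red, Blue}: C1→Blue 7·15=105, C2→Blue 3·15=45, C3→Red 6·9=54, C4→Blue 3·21=63, C5→Blue 4·25=100, C6→Blue 2·12=24, C7→Red 9·10=90. Service 481; fixed 616; total 1097.
Proposal Y: {Blue, Amber}: C1→Blue 7·15=105, C2→Blue 3·15=45, C3→Blue 11·9=99, C4→Blue 3·21=63, C5→Amber 3·25=75, C6→Blue 2·12=24, C7→Amber 3·10=30. Service 441; fixed 492; total 933.
Difference: |1097 − 933| = 164.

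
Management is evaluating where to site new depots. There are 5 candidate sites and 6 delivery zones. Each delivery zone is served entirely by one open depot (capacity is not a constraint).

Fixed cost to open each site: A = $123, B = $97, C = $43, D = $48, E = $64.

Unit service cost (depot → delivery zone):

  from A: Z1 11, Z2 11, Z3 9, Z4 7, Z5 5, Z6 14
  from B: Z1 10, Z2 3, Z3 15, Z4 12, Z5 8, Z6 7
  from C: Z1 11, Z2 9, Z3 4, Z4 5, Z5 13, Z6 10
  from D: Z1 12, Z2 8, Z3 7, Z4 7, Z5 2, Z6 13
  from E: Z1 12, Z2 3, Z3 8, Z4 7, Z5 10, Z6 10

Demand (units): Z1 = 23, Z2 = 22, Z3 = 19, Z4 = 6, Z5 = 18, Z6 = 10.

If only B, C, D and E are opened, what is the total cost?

Each delivery zone is assigned to its cheapest site among the open ones.
{B, C, D, E}: Z1→B 10·23=230, Z2→B 3·22=66, Z3→C 4·19=76, Z4→C 5·6=30, Z5→D 2·18=36, Z6→B 7·10=70. Service 508; fixed 252; total 760.

Total cost: 760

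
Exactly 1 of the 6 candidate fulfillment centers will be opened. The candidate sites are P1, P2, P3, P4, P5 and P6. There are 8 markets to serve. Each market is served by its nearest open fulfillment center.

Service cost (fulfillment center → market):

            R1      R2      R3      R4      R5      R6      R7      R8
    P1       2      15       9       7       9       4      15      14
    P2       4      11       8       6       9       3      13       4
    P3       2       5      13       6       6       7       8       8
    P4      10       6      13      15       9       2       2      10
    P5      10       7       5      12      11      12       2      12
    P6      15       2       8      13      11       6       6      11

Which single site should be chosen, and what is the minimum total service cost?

Choose P3 only; total service cost 55.

With exactly 1 open, each market uses its cheapest among the chosen.
{P3}: R1→P3 2, R2→P3 5, R3→P3 13, R4→P3 6, R5→P3 6, R6→P3 7, R7→P3 8, R8→P3 8. Service cost 55.
{P2}: service cost 58
{P4}: service cost 67
Among all 6 size-1 choices, {P3} is lowest.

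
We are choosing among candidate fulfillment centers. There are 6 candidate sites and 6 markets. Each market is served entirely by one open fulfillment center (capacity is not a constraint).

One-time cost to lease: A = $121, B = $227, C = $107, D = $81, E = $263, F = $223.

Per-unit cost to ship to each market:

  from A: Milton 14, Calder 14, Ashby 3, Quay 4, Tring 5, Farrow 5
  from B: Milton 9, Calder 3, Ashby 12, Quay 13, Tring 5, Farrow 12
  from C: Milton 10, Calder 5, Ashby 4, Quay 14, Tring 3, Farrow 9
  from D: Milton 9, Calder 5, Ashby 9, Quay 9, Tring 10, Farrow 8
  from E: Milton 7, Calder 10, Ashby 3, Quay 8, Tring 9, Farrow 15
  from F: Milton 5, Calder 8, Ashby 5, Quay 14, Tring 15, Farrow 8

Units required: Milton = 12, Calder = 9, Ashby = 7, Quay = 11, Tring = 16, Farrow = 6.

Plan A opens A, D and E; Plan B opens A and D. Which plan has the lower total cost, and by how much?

Plan A: {A, D, E}: Milton→E 7·12=84, Calder→D 5·9=45, Ashby→A 3·7=21, Quay→A 4·11=44, Tring→A 5·16=80, Farrow→A 5·6=30. Service 304; fixed 465; total 769.
Plan B: {A, D}: Milton→D 9·12=108, Calder→D 5·9=45, Ashby→A 3·7=21, Quay→A 4·11=44, Tring→A 5·16=80, Farrow→A 5·6=30. Service 328; fixed 202; total 530.
Difference: |769 − 530| = 239.

Plan B is cheaper by 239.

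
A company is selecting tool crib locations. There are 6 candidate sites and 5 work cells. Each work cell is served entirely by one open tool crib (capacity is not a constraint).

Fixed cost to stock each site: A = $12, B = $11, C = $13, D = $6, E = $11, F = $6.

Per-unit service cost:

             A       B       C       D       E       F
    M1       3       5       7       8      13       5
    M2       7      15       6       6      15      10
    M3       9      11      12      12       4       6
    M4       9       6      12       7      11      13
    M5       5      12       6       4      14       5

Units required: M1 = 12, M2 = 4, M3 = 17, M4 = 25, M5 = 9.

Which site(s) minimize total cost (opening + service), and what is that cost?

Open A, B, D and E; minimum total cost 354.

For any fixed open set, each work cell goes to its cheapest open site; total = fixed + service.
{A, B, D, E}: M1→A 3·12=36, M2→D 6·4=24, M3→E 4·17=68, M4→B 6·25=150, M5→D 4·9=36. Service 314; fixed 40; total 354.
{A, B, D, E, F}: M1→A 3·12=36, M2→D 6·4=24, M3→E 4·17=68, M4→B 6·25=150, M5→D 4·9=36. Service 314; fixed 46; total 360.
{A, B, E}: M1→A 3·12=36, M2→A 7·4=28, M3→E 4·17=68, M4→B 6·25=150, M5→A 5·9=45. Service 327; fixed 34; total 361.
{A, B, C, D, E, F}: service 314 + fixed 59 = 373
No other subset beats 354.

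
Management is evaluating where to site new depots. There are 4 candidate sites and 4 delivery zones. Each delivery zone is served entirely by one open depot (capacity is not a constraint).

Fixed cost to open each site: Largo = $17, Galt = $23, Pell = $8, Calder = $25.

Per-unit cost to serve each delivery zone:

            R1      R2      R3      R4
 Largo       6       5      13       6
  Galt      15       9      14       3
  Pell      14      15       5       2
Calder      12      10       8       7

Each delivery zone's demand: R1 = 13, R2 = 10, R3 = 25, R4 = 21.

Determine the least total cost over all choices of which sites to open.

For any fixed open set, each delivery zone goes to its cheapest open site; total = fixed + service.
{Largo, Pell}: R1→Largo 6·13=78, R2→Largo 5·10=50, R3→Pell 5·25=125, R4→Pell 2·21=42. Service 295; fixed 25; total 320.
{Largo, Galt, Pell}: service 295 + fixed 48 = 343
{Largo, Pell, Calder}: R1→Largo 6·13=78, R2→Largo 5·10=50, R3→Pell 5·25=125, R4→Pell 2·21=42. Service 295; fixed 50; total 345.
{Largo, Galt, Pell, Calder}: service 295 + fixed 73 = 368
No other subset beats 320.

Minimum total cost: 320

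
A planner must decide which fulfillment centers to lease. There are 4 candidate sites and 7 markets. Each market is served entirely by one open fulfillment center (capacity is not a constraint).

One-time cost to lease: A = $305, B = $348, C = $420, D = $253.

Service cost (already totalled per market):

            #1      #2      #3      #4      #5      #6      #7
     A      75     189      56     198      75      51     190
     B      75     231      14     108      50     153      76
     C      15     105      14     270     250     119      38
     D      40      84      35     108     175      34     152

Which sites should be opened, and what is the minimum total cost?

For any fixed open set, each market goes to its cheapest open site; total = fixed + service.
{D}: #1→D 40, #2→D 84, #3→D 35, #4→D 108, #5→D 175, #6→D 34, #7→D 152. Service 628; fixed 253; total 881.
{B, D}: service 406 + fixed 601 = 1007
{B}: service 707 + fixed 348 = 1055
{A, B, C, D}: #1→C 15, #2→D 84, #3→B 14, #4→B 108, #5→B 50, #6→D 34, #7→C 38. Service 343; fixed 1326; total 1669.
No other subset beats 881.

Open D only; minimum total cost 881.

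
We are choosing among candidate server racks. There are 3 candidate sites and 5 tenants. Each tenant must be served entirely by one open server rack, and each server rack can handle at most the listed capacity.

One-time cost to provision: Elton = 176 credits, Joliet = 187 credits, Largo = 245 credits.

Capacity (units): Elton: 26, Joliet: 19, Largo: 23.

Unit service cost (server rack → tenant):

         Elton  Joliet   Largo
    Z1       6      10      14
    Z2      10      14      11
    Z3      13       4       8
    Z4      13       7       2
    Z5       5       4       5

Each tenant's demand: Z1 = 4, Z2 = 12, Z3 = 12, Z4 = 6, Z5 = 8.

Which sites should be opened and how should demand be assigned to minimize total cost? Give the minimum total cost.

Minimum total cost: 637

Open {Elton, Joliet}: Z1→Elton 6·4=24, Z2→Elton 10·12=120, Z3→Joliet 4·12=48, Z4→Joliet 7·6=42, Z5→Elton 5·8=40.
Loads: Elton carries 24/26, Joliet carries 18/19. Service 274; fixed 363; total 637.
Next best feasible plan costs 689.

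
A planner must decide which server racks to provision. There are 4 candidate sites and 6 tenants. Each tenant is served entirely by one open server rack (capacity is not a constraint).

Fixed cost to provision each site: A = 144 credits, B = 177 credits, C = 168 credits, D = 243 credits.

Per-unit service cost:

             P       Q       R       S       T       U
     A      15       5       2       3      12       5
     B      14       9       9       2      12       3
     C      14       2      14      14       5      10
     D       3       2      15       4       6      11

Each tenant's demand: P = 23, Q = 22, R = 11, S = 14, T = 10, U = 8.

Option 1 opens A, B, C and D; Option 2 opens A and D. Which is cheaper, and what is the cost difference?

Option 1: {A, B, C, D}: P→D 3·23=69, Q→C 2·22=44, R→A 2·11=22, S→B 2·14=28, T→C 5·10=50, U→B 3·8=24. Service 237; fixed 732; total 969.
Option 2: {A, D}: P→D 3·23=69, Q→D 2·22=44, R→A 2·11=22, S→A 3·14=42, T→D 6·10=60, U→A 5·8=40. Service 277; fixed 387; total 664.
Difference: |969 − 664| = 305.

Option 2 is cheaper by 305.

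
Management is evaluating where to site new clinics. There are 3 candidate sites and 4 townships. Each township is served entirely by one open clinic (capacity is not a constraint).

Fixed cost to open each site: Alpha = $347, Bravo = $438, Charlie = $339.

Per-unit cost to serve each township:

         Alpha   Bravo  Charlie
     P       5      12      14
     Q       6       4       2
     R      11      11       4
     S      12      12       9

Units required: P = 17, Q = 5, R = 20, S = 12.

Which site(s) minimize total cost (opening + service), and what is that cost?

Open Charlie only; minimum total cost 775.

For any fixed open set, each township goes to its cheapest open site; total = fixed + service.
{Charlie}: P→Charlie 14·17=238, Q→Charlie 2·5=10, R→Charlie 4·20=80, S→Charlie 9·12=108. Service 436; fixed 339; total 775.
{Alpha}: P→Alpha 5·17=85, Q→Alpha 6·5=30, R→Alpha 11·20=220, S→Alpha 12·12=144. Service 479; fixed 347; total 826.
{Alpha, Charlie}: P→Alpha 5·17=85, Q→Charlie 2·5=10, R→Charlie 4·20=80, S→Charlie 9·12=108. Service 283; fixed 686; total 969.
{Alpha, Bravo, Charlie}: service 283 + fixed 1124 = 1407
No other subset beats 775.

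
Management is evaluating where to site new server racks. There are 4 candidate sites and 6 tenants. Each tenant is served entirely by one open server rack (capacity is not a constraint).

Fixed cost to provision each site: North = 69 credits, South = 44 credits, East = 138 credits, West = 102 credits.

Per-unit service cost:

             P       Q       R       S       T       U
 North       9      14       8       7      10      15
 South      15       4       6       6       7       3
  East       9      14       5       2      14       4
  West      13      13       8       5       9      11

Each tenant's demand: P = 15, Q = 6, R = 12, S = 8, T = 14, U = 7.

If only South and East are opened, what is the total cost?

Each tenant is assigned to its cheapest site among the open ones.
{South, East}: P→East 9·15=135, Q→South 4·6=24, R→East 5·12=60, S→East 2·8=16, T→South 7·14=98, U→South 3·7=21. Service 354; fixed 182; total 536.

Total cost: 536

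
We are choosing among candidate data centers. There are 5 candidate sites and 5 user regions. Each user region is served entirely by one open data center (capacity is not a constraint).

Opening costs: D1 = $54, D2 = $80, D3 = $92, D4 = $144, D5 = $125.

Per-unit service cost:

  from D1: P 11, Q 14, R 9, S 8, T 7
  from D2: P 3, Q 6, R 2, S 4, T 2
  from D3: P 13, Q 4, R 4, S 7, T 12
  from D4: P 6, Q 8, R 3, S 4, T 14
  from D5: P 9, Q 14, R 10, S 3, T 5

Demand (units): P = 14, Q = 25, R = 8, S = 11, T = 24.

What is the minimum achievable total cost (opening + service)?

Minimum total cost: 380

For any fixed open set, each user region goes to its cheapest open site; total = fixed + service.
{D2}: P→D2 3·14=42, Q→D2 6·25=150, R→D2 2·8=16, S→D2 4·11=44, T→D2 2·24=48. Service 300; fixed 80; total 380.
{D2, D3}: P→D2 3·14=42, Q→D3 4·25=100, R→D2 2·8=16, S→D2 4·11=44, T→D2 2·24=48. Service 250; fixed 172; total 422.
{D1, D2}: service 300 + fixed 134 = 434
{D1, D2, D3, D4, D5}: P→D2 3·14=42, Q→D3 4·25=100, R→D2 2·8=16, S→D5 3·11=33, T→D2 2·24=48. Service 239; fixed 495; total 734.
No other subset beats 380.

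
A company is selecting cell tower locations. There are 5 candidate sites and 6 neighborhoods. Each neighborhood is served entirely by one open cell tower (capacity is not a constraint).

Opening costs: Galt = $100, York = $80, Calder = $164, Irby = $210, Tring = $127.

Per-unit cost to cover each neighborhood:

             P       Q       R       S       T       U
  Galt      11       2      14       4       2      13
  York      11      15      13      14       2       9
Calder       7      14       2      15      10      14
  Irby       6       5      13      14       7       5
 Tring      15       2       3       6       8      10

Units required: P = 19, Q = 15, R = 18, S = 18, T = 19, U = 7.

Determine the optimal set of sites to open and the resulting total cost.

For any fixed open set, each neighborhood goes to its cheapest open site; total = fixed + service.
{Galt, Calder}: P→Calder 7·19=133, Q→Galt 2·15=30, R→Calder 2·18=36, S→Galt 4·18=72, T→Galt 2·19=38, U→Galt 13·7=91. Service 400; fixed 264; total 664.
{Galt, Tring}: service 473 + fixed 227 = 700
{York, Tring}: service 502 + fixed 207 = 709
{Galt, York, Calder, Irby, Tring}: service 325 + fixed 681 = 1006
No other subset beats 664.

Open Galt and Calder; minimum total cost 664.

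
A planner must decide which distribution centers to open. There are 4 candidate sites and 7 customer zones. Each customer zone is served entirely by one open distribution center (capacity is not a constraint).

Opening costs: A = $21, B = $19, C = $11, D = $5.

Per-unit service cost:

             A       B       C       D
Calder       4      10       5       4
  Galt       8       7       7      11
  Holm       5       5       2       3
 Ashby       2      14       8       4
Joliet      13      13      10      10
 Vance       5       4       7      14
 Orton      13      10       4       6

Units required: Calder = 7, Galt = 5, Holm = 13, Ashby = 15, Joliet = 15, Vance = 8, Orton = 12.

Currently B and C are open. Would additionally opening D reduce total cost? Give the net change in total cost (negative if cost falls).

Current service cost with {B, C}: 446.
Adding D: each customer zone re-picks its cheapest; new service cost 379, saving 67.
Extra fixed cost: 5. Net change = 5 − 67 = -62.
(Totals: 476 → 414.)

Yes — net change −62 (cost falls by 62).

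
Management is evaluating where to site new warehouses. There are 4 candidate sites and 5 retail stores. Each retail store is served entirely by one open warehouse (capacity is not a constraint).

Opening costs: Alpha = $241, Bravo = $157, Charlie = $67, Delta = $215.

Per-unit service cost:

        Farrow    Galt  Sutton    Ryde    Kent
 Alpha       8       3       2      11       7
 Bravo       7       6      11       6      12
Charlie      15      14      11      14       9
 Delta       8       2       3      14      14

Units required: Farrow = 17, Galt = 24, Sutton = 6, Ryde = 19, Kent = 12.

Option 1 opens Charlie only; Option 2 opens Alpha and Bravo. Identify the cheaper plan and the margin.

Option 2 is cheaper by 299.

Option 1: {Charlie}: Farrow→Charlie 15·17=255, Galt→Charlie 14·24=336, Sutton→Charlie 11·6=66, Ryde→Charlie 14·19=266, Kent→Charlie 9·12=108. Service 1031; fixed 67; total 1098.
Option 2: {Alpha, Bravo}: Farrow→Bravo 7·17=119, Galt→Alpha 3·24=72, Sutton→Alpha 2·6=12, Ryde→Bravo 6·19=114, Kent→Alpha 7·12=84. Service 401; fixed 398; total 799.
Difference: |1098 − 799| = 299.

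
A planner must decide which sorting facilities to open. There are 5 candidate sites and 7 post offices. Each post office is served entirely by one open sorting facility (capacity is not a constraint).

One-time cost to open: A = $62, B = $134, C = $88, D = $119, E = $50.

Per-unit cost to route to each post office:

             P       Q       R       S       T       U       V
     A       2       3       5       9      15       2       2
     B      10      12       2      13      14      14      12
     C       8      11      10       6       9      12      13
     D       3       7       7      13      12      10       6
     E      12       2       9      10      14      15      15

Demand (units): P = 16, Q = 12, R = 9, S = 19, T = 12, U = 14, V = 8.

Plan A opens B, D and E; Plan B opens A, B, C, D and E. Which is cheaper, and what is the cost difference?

Plan B is cheaper by 122.

Plan A: {B, D, E}: P→D 3·16=48, Q→E 2·12=24, R→B 2·9=18, S→E 10·19=190, T→D 12·12=144, U→D 10·14=140, V→D 6·8=48. Service 612; fixed 303; total 915.
Plan B: {A, B, C, D, E}: P→A 2·16=32, Q→E 2·12=24, R→B 2·9=18, S→C 6·19=114, T→C 9·12=108, U→A 2·14=28, V→A 2·8=16. Service 340; fixed 453; total 793.
Difference: |915 − 793| = 122.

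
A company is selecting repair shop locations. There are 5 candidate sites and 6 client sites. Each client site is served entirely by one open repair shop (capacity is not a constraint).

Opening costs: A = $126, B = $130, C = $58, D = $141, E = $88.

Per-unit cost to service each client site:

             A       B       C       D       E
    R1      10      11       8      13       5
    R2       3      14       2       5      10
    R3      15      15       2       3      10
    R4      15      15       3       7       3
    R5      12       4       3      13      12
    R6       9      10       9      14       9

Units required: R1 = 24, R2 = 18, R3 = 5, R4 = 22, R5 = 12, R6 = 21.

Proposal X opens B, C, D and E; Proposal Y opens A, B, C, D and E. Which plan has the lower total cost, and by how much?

Proposal X is cheaper by 126.

Proposal X: {B, C, D, E}: R1→E 5·24=120, R2→C 2·18=36, R3→C 2·5=10, R4→C 3·22=66, R5→C 3·12=36, R6→C 9·21=189. Service 457; fixed 417; total 874.
Proposal Y: {A, B, C, D, E}: R1→E 5·24=120, R2→C 2·18=36, R3→C 2·5=10, R4→C 3·22=66, R5→C 3·12=36, R6→A 9·21=189. Service 457; fixed 543; total 1000.
Difference: |874 − 1000| = 126.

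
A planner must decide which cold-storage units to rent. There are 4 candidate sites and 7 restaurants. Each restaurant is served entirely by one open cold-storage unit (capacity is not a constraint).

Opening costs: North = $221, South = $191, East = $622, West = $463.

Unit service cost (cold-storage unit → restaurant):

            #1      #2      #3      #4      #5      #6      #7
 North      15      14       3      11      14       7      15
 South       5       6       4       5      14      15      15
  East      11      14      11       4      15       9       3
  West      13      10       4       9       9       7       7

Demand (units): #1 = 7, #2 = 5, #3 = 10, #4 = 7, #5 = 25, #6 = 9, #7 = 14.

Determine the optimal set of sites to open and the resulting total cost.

For any fixed open set, each restaurant goes to its cheapest open site; total = fixed + service.
{South}: #1→South 5·7=35, #2→South 6·5=30, #3→South 4·10=40, #4→South 5·7=35, #5→South 14·25=350, #6→South 15·9=135, #7→South 15·14=210. Service 835; fixed 191; total 1026.
{West}: #1→West 13·7=91, #2→West 10·5=50, #3→West 4·10=40, #4→West 9·7=63, #5→West 9·25=225, #6→West 7·9=63, #7→West 7·14=98. Service 630; fixed 463; total 1093.
{North}: #1→North 15·7=105, #2→North 14·5=70, #3→North 3·10=30, #4→North 11·7=77, #5→North 14·25=350, #6→North 7·9=63, #7→North 15·14=210. Service 905; fixed 221; total 1126.
{North, South, East, West}: service 453 + fixed 1497 = 1950
No other subset beats 1026.

Open South only; minimum total cost 1026.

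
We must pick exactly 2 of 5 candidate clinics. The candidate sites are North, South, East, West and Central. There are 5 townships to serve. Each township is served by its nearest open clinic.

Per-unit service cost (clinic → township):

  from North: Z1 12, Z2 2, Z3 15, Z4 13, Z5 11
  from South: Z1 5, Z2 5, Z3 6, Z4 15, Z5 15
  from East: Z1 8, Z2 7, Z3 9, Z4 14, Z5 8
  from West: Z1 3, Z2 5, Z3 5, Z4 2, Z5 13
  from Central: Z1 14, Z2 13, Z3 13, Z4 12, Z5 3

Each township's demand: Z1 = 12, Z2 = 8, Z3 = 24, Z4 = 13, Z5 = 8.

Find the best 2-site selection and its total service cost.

Choose West and Central; total service cost 246.

With exactly 2 open, each township uses its cheapest among the chosen.
{West, Central}: Z1→West 3·12=36, Z2→West 5·8=40, Z3→West 5·24=120, Z4→West 2·13=26, Z5→Central 3·8=24. Service cost 246.
{North, West}: service cost 286
{East, West}: service cost 286
Among all 10 size-2 choices, {West, Central} is lowest.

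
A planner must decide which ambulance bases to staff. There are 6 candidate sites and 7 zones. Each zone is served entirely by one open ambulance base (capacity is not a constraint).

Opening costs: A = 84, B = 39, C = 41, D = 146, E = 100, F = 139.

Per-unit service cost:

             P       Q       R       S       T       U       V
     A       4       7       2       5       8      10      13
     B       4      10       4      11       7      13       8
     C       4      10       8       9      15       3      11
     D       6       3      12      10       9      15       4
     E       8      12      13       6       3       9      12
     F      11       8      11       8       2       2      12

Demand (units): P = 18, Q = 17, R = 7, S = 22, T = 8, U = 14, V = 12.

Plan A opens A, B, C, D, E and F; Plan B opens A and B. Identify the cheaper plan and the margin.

Plan B is cheaper by 158.

Plan A: {A, B, C, D, E, F}: P→A 4·18=72, Q→D 3·17=51, R→A 2·7=14, S→A 5·22=110, T→F 2·8=16, U→F 2·14=28, V→D 4·12=48. Service 339; fixed 549; total 888.
Plan B: {A, B}: P→A 4·18=72, Q→A 7·17=119, R→A 2·7=14, S→A 5·22=110, T→B 7·8=56, U→A 10·14=140, V→B 8·12=96. Service 607; fixed 123; total 730.
Difference: |888 − 730| = 158.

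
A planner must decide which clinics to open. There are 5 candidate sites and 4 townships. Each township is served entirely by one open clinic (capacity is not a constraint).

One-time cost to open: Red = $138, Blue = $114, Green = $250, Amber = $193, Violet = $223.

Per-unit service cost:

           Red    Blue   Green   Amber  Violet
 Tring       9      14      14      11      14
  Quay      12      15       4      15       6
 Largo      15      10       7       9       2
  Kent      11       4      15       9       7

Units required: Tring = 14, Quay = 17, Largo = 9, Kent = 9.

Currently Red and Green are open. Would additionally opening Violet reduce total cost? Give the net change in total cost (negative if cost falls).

No — net change +142 (cost rises by 142).

Current service cost with {Red, Green}: 356.
Adding Violet: each township re-picks its cheapest; new service cost 275, saving 81.
Extra fixed cost: 223. Net change = 223 − 81 = 142.
(Totals: 744 → 886.)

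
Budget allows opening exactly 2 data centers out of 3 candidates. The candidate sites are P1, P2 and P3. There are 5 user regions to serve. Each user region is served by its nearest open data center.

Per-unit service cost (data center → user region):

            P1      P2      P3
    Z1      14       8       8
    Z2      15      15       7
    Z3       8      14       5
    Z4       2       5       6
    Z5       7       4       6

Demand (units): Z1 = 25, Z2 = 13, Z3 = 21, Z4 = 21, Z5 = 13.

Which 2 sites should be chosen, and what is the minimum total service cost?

With exactly 2 open, each user region uses its cheapest among the chosen.
{P1, P3}: Z1→P3 8·25=200, Z2→P3 7·13=91, Z3→P3 5·21=105, Z4→P1 2·21=42, Z5→P3 6·13=78. Service cost 516.
{P2, P3}: service cost 553
{P1, P2}: service cost 657
Among all 3 size-2 choices, {P1, P3} is lowest.

Choose P1 and P3; total service cost 516.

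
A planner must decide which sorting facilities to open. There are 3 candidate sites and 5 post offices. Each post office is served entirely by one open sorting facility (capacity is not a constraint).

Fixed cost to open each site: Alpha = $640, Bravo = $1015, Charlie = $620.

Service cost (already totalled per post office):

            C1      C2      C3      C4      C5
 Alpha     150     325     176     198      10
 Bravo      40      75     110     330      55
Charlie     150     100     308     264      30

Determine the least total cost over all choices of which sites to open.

For any fixed open set, each post office goes to its cheapest open site; total = fixed + service.
{Charlie}: C1→Charlie 150, C2→Charlie 100, C3→Charlie 308, C4→Charlie 264, C5→Charlie 30. Service 852; fixed 620; total 1472.
{Alpha}: service 859 + fixed 640 = 1499
{Bravo}: C1→Bravo 40, C2→Bravo 75, C3→Bravo 110, C4→Bravo 330, C5→Bravo 55. Service 610; fixed 1015; total 1625.
{Alpha, Bravo, Charlie}: C1→Bravo 40, C2→Bravo 75, C3→Bravo 110, C4→Alpha 198, C5→Alpha 10. Service 433; fixed 2275; total 2708.
No other subset beats 1472.

Minimum total cost: 1472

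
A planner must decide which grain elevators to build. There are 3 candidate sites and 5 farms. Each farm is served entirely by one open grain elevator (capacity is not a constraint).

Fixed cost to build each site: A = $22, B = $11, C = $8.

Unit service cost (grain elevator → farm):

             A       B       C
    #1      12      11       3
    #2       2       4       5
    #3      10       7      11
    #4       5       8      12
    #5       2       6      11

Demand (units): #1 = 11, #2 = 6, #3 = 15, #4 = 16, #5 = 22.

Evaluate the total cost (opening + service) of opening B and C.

Each farm is assigned to its cheapest site among the open ones.
{B, C}: #1→C 3·11=33, #2→B 4·6=24, #3→B 7·15=105, #4→B 8·16=128, #5→B 6·22=132. Service 422; fixed 19; total 441.

Total cost: 441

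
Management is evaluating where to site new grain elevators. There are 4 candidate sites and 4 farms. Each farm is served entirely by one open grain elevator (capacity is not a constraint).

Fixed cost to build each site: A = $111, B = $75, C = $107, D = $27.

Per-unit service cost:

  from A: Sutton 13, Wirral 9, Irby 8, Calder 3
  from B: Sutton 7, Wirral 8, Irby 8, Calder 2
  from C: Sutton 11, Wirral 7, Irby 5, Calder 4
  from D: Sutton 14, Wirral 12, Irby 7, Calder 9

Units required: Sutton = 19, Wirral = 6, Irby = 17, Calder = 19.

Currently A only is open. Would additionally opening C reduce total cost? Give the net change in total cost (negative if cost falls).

No — net change +6 (cost rises by 6).

Current service cost with {A}: 494.
Adding C: each farm re-picks its cheapest; new service cost 393, saving 101.
Extra fixed cost: 107. Net change = 107 − 101 = 6.
(Totals: 605 → 611.)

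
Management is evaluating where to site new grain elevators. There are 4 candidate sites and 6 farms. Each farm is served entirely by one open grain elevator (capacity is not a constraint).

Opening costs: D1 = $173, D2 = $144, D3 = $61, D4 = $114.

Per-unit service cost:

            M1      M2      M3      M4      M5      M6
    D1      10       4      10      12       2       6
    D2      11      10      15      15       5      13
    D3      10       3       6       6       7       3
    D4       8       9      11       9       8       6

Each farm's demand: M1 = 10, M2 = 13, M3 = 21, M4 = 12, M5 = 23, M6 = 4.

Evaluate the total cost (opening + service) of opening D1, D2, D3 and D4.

Each farm is assigned to its cheapest site among the open ones.
{D1, D2, D3, D4}: M1→D4 8·10=80, M2→D3 3·13=39, M3→D3 6·21=126, M4→D3 6·12=72, M5→D1 2·23=46, M6→D3 3·4=12. Service 375; fixed 492; total 867.

Total cost: 867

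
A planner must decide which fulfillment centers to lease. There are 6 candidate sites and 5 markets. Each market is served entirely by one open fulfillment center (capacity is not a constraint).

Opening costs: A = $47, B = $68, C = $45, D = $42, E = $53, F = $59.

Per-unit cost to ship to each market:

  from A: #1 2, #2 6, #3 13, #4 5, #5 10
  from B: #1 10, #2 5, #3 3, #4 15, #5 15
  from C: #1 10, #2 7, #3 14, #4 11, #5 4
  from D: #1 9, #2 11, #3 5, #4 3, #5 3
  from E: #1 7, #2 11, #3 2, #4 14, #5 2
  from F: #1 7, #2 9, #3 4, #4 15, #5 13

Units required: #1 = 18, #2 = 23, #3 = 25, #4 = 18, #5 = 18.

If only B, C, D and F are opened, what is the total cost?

Total cost: 638

Each market is assigned to its cheapest site among the open ones.
{B, C, D, F}: #1→F 7·18=126, #2→B 5·23=115, #3→B 3·25=75, #4→D 3·18=54, #5→D 3·18=54. Service 424; fixed 214; total 638.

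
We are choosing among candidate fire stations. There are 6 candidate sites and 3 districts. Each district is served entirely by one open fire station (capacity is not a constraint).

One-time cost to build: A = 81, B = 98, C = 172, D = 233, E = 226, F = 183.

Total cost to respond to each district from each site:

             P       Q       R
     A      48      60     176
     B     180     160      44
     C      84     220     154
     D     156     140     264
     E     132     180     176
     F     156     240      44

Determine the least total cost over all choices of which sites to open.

Minimum total cost: 331

For any fixed open set, each district goes to its cheapest open site; total = fixed + service.
{A, B}: P→A 48, Q→A 60, R→B 44. Service 152; fixed 179; total 331.
{A}: P→A 48, Q→A 60, R→A 176. Service 284; fixed 81; total 365.
{A, F}: service 152 + fixed 264 = 416
{A, B, C, D, E, F}: service 152 + fixed 993 = 1145
No other subset beats 331.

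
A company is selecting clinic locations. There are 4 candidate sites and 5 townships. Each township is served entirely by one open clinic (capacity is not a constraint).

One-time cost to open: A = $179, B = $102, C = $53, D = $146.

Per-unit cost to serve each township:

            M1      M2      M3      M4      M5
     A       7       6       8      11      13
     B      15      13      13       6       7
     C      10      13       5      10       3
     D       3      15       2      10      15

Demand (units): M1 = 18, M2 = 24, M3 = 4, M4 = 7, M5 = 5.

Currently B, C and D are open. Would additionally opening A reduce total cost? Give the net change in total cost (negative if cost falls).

No — net change +11 (cost rises by 11).

Current service cost with {B, C, D}: 431.
Adding A: each township re-picks its cheapest; new service cost 263, saving 168.
Extra fixed cost: 179. Net change = 179 − 168 = 11.
(Totals: 732 → 743.)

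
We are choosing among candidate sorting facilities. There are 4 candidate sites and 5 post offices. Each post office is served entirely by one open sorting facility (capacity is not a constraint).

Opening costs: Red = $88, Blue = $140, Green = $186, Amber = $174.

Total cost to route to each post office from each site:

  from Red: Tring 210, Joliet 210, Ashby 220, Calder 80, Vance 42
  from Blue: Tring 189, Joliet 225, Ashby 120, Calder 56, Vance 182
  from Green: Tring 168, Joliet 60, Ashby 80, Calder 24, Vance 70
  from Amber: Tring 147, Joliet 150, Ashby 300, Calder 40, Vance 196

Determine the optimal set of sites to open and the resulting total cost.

For any fixed open set, each post office goes to its cheapest open site; total = fixed + service.
{Green}: Tring→Green 168, Joliet→Green 60, Ashby→Green 80, Calder→Green 24, Vance→Green 70. Service 402; fixed 186; total 588.
{Red, Green}: service 374 + fixed 274 = 648
{Blue, Green}: Tring→Green 168, Joliet→Green 60, Ashby→Green 80, Calder→Green 24, Vance→Green 70. Service 402; fixed 326; total 728.
{Red, Blue, Green, Amber}: Tring→Amber 147, Joliet→Green 60, Ashby→Green 80, Calder→Green 24, Vance→Red 42. Service 353; fixed 588; total 941.
No other subset beats 588.

Open Green only; minimum total cost 588.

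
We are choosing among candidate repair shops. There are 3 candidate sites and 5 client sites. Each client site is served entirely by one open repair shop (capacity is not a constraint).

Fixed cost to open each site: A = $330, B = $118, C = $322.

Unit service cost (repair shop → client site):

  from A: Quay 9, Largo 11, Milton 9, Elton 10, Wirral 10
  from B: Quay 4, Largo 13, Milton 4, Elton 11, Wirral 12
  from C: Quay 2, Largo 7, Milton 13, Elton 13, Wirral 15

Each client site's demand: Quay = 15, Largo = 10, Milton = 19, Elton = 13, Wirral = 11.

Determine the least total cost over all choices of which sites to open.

Minimum total cost: 659

For any fixed open set, each client site goes to its cheapest open site; total = fixed + service.
{B}: Quay→B 4·15=60, Largo→B 13·10=130, Milton→B 4·19=76, Elton→B 11·13=143, Wirral→B 12·11=132. Service 541; fixed 118; total 659.
{B, C}: Quay→C 2·15=30, Largo→C 7·10=70, Milton→B 4·19=76, Elton→B 11·13=143, Wirral→B 12·11=132. Service 451; fixed 440; total 891.
{A, B}: Quay→B 4·15=60, Largo→A 11·10=110, Milton→B 4·19=76, Elton→A 10·13=130, Wirral→A 10·11=110. Service 486; fixed 448; total 934.
{A, B, C}: service 416 + fixed 770 = 1186
No other subset beats 659.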